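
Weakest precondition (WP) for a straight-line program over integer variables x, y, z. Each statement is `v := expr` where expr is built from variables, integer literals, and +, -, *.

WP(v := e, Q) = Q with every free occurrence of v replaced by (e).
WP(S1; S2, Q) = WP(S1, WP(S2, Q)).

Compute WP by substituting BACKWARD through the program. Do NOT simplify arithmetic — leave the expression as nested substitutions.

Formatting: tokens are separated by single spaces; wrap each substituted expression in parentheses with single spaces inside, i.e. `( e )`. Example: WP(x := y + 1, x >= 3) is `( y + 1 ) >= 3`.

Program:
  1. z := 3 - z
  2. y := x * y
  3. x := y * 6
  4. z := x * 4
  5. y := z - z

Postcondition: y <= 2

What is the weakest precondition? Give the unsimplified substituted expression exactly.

post: y <= 2
stmt 5: y := z - z  -- replace 1 occurrence(s) of y with (z - z)
  => ( z - z ) <= 2
stmt 4: z := x * 4  -- replace 2 occurrence(s) of z with (x * 4)
  => ( ( x * 4 ) - ( x * 4 ) ) <= 2
stmt 3: x := y * 6  -- replace 2 occurrence(s) of x with (y * 6)
  => ( ( ( y * 6 ) * 4 ) - ( ( y * 6 ) * 4 ) ) <= 2
stmt 2: y := x * y  -- replace 2 occurrence(s) of y with (x * y)
  => ( ( ( ( x * y ) * 6 ) * 4 ) - ( ( ( x * y ) * 6 ) * 4 ) ) <= 2
stmt 1: z := 3 - z  -- replace 0 occurrence(s) of z with (3 - z)
  => ( ( ( ( x * y ) * 6 ) * 4 ) - ( ( ( x * y ) * 6 ) * 4 ) ) <= 2

Answer: ( ( ( ( x * y ) * 6 ) * 4 ) - ( ( ( x * y ) * 6 ) * 4 ) ) <= 2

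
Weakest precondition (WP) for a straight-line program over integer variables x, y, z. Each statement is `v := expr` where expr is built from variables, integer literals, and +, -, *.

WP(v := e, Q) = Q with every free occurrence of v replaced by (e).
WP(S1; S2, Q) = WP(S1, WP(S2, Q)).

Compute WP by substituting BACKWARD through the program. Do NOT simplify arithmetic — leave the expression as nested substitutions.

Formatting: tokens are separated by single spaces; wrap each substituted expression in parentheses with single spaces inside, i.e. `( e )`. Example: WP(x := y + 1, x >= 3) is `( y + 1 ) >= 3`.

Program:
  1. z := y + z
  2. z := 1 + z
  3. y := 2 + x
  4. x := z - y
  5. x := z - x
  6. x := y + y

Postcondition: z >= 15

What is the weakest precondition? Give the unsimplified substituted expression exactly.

post: z >= 15
stmt 6: x := y + y  -- replace 0 occurrence(s) of x with (y + y)
  => z >= 15
stmt 5: x := z - x  -- replace 0 occurrence(s) of x with (z - x)
  => z >= 15
stmt 4: x := z - y  -- replace 0 occurrence(s) of x with (z - y)
  => z >= 15
stmt 3: y := 2 + x  -- replace 0 occurrence(s) of y with (2 + x)
  => z >= 15
stmt 2: z := 1 + z  -- replace 1 occurrence(s) of z with (1 + z)
  => ( 1 + z ) >= 15
stmt 1: z := y + z  -- replace 1 occurrence(s) of z with (y + z)
  => ( 1 + ( y + z ) ) >= 15

Answer: ( 1 + ( y + z ) ) >= 15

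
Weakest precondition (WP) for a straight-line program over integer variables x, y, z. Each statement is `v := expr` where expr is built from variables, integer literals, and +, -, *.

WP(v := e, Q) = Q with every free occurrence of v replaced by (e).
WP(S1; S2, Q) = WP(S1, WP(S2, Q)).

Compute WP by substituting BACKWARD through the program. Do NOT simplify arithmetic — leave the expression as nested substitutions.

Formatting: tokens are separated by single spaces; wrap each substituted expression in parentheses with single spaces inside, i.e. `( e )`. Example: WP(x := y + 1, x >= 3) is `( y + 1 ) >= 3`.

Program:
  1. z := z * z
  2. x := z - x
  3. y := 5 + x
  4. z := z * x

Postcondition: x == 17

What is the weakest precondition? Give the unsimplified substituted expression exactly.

post: x == 17
stmt 4: z := z * x  -- replace 0 occurrence(s) of z with (z * x)
  => x == 17
stmt 3: y := 5 + x  -- replace 0 occurrence(s) of y with (5 + x)
  => x == 17
stmt 2: x := z - x  -- replace 1 occurrence(s) of x with (z - x)
  => ( z - x ) == 17
stmt 1: z := z * z  -- replace 1 occurrence(s) of z with (z * z)
  => ( ( z * z ) - x ) == 17

Answer: ( ( z * z ) - x ) == 17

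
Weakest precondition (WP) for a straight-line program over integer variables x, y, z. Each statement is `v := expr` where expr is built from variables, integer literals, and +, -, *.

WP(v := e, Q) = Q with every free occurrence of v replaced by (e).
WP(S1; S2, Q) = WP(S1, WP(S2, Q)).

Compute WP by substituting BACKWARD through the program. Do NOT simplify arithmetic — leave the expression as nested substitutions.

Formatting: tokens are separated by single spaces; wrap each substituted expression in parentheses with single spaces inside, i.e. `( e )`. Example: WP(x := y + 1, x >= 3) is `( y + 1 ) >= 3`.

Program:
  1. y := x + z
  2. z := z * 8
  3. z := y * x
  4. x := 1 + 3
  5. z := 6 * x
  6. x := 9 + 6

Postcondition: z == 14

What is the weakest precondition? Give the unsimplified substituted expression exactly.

Answer: ( 6 * ( 1 + 3 ) ) == 14

Derivation:
post: z == 14
stmt 6: x := 9 + 6  -- replace 0 occurrence(s) of x with (9 + 6)
  => z == 14
stmt 5: z := 6 * x  -- replace 1 occurrence(s) of z with (6 * x)
  => ( 6 * x ) == 14
stmt 4: x := 1 + 3  -- replace 1 occurrence(s) of x with (1 + 3)
  => ( 6 * ( 1 + 3 ) ) == 14
stmt 3: z := y * x  -- replace 0 occurrence(s) of z with (y * x)
  => ( 6 * ( 1 + 3 ) ) == 14
stmt 2: z := z * 8  -- replace 0 occurrence(s) of z with (z * 8)
  => ( 6 * ( 1 + 3 ) ) == 14
stmt 1: y := x + z  -- replace 0 occurrence(s) of y with (x + z)
  => ( 6 * ( 1 + 3 ) ) == 14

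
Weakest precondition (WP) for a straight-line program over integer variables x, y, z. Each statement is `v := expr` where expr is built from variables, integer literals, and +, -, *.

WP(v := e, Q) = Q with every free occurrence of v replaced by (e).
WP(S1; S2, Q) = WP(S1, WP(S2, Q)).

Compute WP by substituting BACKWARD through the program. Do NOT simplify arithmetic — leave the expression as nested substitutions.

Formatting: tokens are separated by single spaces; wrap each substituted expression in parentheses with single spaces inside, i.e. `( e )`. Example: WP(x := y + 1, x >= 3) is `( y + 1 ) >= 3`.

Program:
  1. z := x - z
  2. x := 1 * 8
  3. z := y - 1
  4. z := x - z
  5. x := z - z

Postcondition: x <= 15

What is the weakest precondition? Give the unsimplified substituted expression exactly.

post: x <= 15
stmt 5: x := z - z  -- replace 1 occurrence(s) of x with (z - z)
  => ( z - z ) <= 15
stmt 4: z := x - z  -- replace 2 occurrence(s) of z with (x - z)
  => ( ( x - z ) - ( x - z ) ) <= 15
stmt 3: z := y - 1  -- replace 2 occurrence(s) of z with (y - 1)
  => ( ( x - ( y - 1 ) ) - ( x - ( y - 1 ) ) ) <= 15
stmt 2: x := 1 * 8  -- replace 2 occurrence(s) of x with (1 * 8)
  => ( ( ( 1 * 8 ) - ( y - 1 ) ) - ( ( 1 * 8 ) - ( y - 1 ) ) ) <= 15
stmt 1: z := x - z  -- replace 0 occurrence(s) of z with (x - z)
  => ( ( ( 1 * 8 ) - ( y - 1 ) ) - ( ( 1 * 8 ) - ( y - 1 ) ) ) <= 15

Answer: ( ( ( 1 * 8 ) - ( y - 1 ) ) - ( ( 1 * 8 ) - ( y - 1 ) ) ) <= 15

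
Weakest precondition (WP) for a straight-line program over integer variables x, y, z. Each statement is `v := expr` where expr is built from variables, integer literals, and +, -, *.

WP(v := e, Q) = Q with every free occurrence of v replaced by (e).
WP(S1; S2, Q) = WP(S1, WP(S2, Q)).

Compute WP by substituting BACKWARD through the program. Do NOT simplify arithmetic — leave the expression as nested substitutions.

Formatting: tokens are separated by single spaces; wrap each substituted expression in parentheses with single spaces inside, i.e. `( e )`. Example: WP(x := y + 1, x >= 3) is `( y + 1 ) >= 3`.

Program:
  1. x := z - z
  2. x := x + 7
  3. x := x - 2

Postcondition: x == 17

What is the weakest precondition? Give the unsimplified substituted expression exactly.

post: x == 17
stmt 3: x := x - 2  -- replace 1 occurrence(s) of x with (x - 2)
  => ( x - 2 ) == 17
stmt 2: x := x + 7  -- replace 1 occurrence(s) of x with (x + 7)
  => ( ( x + 7 ) - 2 ) == 17
stmt 1: x := z - z  -- replace 1 occurrence(s) of x with (z - z)
  => ( ( ( z - z ) + 7 ) - 2 ) == 17

Answer: ( ( ( z - z ) + 7 ) - 2 ) == 17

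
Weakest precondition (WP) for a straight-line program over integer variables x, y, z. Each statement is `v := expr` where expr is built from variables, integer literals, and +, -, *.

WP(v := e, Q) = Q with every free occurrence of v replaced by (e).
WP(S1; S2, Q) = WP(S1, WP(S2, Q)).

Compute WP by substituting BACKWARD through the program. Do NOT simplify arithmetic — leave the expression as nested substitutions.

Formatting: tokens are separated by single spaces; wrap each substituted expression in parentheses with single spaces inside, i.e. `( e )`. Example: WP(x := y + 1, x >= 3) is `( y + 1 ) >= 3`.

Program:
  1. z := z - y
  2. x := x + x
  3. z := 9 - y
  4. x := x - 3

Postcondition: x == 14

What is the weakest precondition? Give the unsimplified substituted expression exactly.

post: x == 14
stmt 4: x := x - 3  -- replace 1 occurrence(s) of x with (x - 3)
  => ( x - 3 ) == 14
stmt 3: z := 9 - y  -- replace 0 occurrence(s) of z with (9 - y)
  => ( x - 3 ) == 14
stmt 2: x := x + x  -- replace 1 occurrence(s) of x with (x + x)
  => ( ( x + x ) - 3 ) == 14
stmt 1: z := z - y  -- replace 0 occurrence(s) of z with (z - y)
  => ( ( x + x ) - 3 ) == 14

Answer: ( ( x + x ) - 3 ) == 14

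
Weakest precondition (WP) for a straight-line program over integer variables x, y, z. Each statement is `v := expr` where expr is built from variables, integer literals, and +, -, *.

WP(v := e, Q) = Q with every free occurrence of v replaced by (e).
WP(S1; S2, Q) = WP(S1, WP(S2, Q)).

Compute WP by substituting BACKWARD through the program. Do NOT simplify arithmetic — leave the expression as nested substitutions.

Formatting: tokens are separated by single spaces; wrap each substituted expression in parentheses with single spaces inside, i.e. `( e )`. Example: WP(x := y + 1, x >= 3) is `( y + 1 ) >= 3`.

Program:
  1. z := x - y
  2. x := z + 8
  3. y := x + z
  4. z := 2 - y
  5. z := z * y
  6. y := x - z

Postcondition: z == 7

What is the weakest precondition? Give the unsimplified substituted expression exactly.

Answer: ( ( 2 - ( ( ( x - y ) + 8 ) + ( x - y ) ) ) * ( ( ( x - y ) + 8 ) + ( x - y ) ) ) == 7

Derivation:
post: z == 7
stmt 6: y := x - z  -- replace 0 occurrence(s) of y with (x - z)
  => z == 7
stmt 5: z := z * y  -- replace 1 occurrence(s) of z with (z * y)
  => ( z * y ) == 7
stmt 4: z := 2 - y  -- replace 1 occurrence(s) of z with (2 - y)
  => ( ( 2 - y ) * y ) == 7
stmt 3: y := x + z  -- replace 2 occurrence(s) of y with (x + z)
  => ( ( 2 - ( x + z ) ) * ( x + z ) ) == 7
stmt 2: x := z + 8  -- replace 2 occurrence(s) of x with (z + 8)
  => ( ( 2 - ( ( z + 8 ) + z ) ) * ( ( z + 8 ) + z ) ) == 7
stmt 1: z := x - y  -- replace 4 occurrence(s) of z with (x - y)
  => ( ( 2 - ( ( ( x - y ) + 8 ) + ( x - y ) ) ) * ( ( ( x - y ) + 8 ) + ( x - y ) ) ) == 7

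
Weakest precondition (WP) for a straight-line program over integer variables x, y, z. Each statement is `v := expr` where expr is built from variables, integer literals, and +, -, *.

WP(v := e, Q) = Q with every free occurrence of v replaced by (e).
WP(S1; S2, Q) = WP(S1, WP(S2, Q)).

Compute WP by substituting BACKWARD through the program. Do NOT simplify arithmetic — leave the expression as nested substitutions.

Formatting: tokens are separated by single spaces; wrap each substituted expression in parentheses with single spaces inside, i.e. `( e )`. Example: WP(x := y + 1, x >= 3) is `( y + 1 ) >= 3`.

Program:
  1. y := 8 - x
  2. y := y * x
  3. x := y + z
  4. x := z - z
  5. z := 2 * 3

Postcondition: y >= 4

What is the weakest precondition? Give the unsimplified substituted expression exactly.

post: y >= 4
stmt 5: z := 2 * 3  -- replace 0 occurrence(s) of z with (2 * 3)
  => y >= 4
stmt 4: x := z - z  -- replace 0 occurrence(s) of x with (z - z)
  => y >= 4
stmt 3: x := y + z  -- replace 0 occurrence(s) of x with (y + z)
  => y >= 4
stmt 2: y := y * x  -- replace 1 occurrence(s) of y with (y * x)
  => ( y * x ) >= 4
stmt 1: y := 8 - x  -- replace 1 occurrence(s) of y with (8 - x)
  => ( ( 8 - x ) * x ) >= 4

Answer: ( ( 8 - x ) * x ) >= 4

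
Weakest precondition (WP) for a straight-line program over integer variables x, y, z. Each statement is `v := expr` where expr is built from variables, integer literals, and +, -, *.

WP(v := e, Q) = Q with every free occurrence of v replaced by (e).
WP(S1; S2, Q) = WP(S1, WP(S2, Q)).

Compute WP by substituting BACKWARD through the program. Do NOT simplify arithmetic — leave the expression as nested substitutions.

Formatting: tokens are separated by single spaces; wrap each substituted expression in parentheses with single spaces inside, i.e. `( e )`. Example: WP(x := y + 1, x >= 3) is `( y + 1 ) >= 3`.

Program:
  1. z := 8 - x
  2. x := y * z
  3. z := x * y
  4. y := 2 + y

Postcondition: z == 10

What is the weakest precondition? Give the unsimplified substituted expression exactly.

Answer: ( ( y * ( 8 - x ) ) * y ) == 10

Derivation:
post: z == 10
stmt 4: y := 2 + y  -- replace 0 occurrence(s) of y with (2 + y)
  => z == 10
stmt 3: z := x * y  -- replace 1 occurrence(s) of z with (x * y)
  => ( x * y ) == 10
stmt 2: x := y * z  -- replace 1 occurrence(s) of x with (y * z)
  => ( ( y * z ) * y ) == 10
stmt 1: z := 8 - x  -- replace 1 occurrence(s) of z with (8 - x)
  => ( ( y * ( 8 - x ) ) * y ) == 10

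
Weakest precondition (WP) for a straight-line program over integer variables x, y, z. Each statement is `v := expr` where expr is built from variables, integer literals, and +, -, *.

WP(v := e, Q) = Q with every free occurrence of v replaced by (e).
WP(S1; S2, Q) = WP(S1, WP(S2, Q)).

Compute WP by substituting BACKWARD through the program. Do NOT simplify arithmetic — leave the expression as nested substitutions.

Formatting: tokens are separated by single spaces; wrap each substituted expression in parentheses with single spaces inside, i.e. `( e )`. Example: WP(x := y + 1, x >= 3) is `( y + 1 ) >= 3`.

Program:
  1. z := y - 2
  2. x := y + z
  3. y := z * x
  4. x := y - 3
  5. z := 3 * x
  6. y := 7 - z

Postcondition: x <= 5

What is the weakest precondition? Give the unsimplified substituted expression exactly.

post: x <= 5
stmt 6: y := 7 - z  -- replace 0 occurrence(s) of y with (7 - z)
  => x <= 5
stmt 5: z := 3 * x  -- replace 0 occurrence(s) of z with (3 * x)
  => x <= 5
stmt 4: x := y - 3  -- replace 1 occurrence(s) of x with (y - 3)
  => ( y - 3 ) <= 5
stmt 3: y := z * x  -- replace 1 occurrence(s) of y with (z * x)
  => ( ( z * x ) - 3 ) <= 5
stmt 2: x := y + z  -- replace 1 occurrence(s) of x with (y + z)
  => ( ( z * ( y + z ) ) - 3 ) <= 5
stmt 1: z := y - 2  -- replace 2 occurrence(s) of z with (y - 2)
  => ( ( ( y - 2 ) * ( y + ( y - 2 ) ) ) - 3 ) <= 5

Answer: ( ( ( y - 2 ) * ( y + ( y - 2 ) ) ) - 3 ) <= 5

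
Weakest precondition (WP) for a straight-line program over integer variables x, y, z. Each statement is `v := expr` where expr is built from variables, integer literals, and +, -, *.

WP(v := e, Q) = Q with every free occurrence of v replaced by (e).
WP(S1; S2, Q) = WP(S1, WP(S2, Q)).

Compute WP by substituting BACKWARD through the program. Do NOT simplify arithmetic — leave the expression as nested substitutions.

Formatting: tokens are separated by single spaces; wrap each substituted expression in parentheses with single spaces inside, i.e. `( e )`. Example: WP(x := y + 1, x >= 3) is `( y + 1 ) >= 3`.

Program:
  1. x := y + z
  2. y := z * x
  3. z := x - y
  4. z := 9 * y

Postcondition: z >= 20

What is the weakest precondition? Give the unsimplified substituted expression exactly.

post: z >= 20
stmt 4: z := 9 * y  -- replace 1 occurrence(s) of z with (9 * y)
  => ( 9 * y ) >= 20
stmt 3: z := x - y  -- replace 0 occurrence(s) of z with (x - y)
  => ( 9 * y ) >= 20
stmt 2: y := z * x  -- replace 1 occurrence(s) of y with (z * x)
  => ( 9 * ( z * x ) ) >= 20
stmt 1: x := y + z  -- replace 1 occurrence(s) of x with (y + z)
  => ( 9 * ( z * ( y + z ) ) ) >= 20

Answer: ( 9 * ( z * ( y + z ) ) ) >= 20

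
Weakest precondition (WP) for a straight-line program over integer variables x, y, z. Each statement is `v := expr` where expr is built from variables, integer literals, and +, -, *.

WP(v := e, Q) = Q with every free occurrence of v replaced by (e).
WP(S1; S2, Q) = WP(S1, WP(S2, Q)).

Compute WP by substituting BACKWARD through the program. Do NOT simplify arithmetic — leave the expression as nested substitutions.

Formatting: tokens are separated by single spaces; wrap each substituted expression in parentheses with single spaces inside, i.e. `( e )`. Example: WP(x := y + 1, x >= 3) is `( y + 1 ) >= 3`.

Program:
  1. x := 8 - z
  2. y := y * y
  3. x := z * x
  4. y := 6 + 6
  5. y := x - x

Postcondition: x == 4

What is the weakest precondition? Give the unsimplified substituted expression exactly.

post: x == 4
stmt 5: y := x - x  -- replace 0 occurrence(s) of y with (x - x)
  => x == 4
stmt 4: y := 6 + 6  -- replace 0 occurrence(s) of y with (6 + 6)
  => x == 4
stmt 3: x := z * x  -- replace 1 occurrence(s) of x with (z * x)
  => ( z * x ) == 4
stmt 2: y := y * y  -- replace 0 occurrence(s) of y with (y * y)
  => ( z * x ) == 4
stmt 1: x := 8 - z  -- replace 1 occurrence(s) of x with (8 - z)
  => ( z * ( 8 - z ) ) == 4

Answer: ( z * ( 8 - z ) ) == 4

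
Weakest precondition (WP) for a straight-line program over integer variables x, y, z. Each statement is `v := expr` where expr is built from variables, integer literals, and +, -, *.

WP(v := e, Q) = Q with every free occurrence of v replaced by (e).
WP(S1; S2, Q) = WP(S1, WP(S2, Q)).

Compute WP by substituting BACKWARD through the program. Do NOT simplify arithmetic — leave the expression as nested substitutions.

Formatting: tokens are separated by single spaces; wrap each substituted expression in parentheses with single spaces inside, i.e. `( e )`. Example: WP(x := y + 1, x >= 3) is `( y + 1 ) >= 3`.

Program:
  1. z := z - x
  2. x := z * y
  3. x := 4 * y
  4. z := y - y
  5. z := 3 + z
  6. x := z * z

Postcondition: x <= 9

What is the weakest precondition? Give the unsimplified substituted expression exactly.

post: x <= 9
stmt 6: x := z * z  -- replace 1 occurrence(s) of x with (z * z)
  => ( z * z ) <= 9
stmt 5: z := 3 + z  -- replace 2 occurrence(s) of z with (3 + z)
  => ( ( 3 + z ) * ( 3 + z ) ) <= 9
stmt 4: z := y - y  -- replace 2 occurrence(s) of z with (y - y)
  => ( ( 3 + ( y - y ) ) * ( 3 + ( y - y ) ) ) <= 9
stmt 3: x := 4 * y  -- replace 0 occurrence(s) of x with (4 * y)
  => ( ( 3 + ( y - y ) ) * ( 3 + ( y - y ) ) ) <= 9
stmt 2: x := z * y  -- replace 0 occurrence(s) of x with (z * y)
  => ( ( 3 + ( y - y ) ) * ( 3 + ( y - y ) ) ) <= 9
stmt 1: z := z - x  -- replace 0 occurrence(s) of z with (z - x)
  => ( ( 3 + ( y - y ) ) * ( 3 + ( y - y ) ) ) <= 9

Answer: ( ( 3 + ( y - y ) ) * ( 3 + ( y - y ) ) ) <= 9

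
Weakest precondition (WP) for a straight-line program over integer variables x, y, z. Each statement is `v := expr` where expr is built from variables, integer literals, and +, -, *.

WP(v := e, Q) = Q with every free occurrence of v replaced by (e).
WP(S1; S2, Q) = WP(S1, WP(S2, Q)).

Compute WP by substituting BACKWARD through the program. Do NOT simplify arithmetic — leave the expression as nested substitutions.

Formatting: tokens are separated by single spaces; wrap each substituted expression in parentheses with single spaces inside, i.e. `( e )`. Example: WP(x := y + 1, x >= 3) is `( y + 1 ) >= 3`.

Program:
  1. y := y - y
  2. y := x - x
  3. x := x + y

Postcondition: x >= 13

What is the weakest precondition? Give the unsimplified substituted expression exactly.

post: x >= 13
stmt 3: x := x + y  -- replace 1 occurrence(s) of x with (x + y)
  => ( x + y ) >= 13
stmt 2: y := x - x  -- replace 1 occurrence(s) of y with (x - x)
  => ( x + ( x - x ) ) >= 13
stmt 1: y := y - y  -- replace 0 occurrence(s) of y with (y - y)
  => ( x + ( x - x ) ) >= 13

Answer: ( x + ( x - x ) ) >= 13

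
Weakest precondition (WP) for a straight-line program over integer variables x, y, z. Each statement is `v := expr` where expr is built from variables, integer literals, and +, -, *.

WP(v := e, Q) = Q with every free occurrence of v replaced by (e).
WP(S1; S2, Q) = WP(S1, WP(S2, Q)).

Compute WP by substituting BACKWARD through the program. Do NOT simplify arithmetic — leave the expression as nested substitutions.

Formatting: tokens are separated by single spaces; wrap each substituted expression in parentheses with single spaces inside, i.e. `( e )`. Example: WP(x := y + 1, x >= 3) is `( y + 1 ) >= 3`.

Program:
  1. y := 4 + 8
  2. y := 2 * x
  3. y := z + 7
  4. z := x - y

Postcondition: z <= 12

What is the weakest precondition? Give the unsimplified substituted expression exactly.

Answer: ( x - ( z + 7 ) ) <= 12

Derivation:
post: z <= 12
stmt 4: z := x - y  -- replace 1 occurrence(s) of z with (x - y)
  => ( x - y ) <= 12
stmt 3: y := z + 7  -- replace 1 occurrence(s) of y with (z + 7)
  => ( x - ( z + 7 ) ) <= 12
stmt 2: y := 2 * x  -- replace 0 occurrence(s) of y with (2 * x)
  => ( x - ( z + 7 ) ) <= 12
stmt 1: y := 4 + 8  -- replace 0 occurrence(s) of y with (4 + 8)
  => ( x - ( z + 7 ) ) <= 12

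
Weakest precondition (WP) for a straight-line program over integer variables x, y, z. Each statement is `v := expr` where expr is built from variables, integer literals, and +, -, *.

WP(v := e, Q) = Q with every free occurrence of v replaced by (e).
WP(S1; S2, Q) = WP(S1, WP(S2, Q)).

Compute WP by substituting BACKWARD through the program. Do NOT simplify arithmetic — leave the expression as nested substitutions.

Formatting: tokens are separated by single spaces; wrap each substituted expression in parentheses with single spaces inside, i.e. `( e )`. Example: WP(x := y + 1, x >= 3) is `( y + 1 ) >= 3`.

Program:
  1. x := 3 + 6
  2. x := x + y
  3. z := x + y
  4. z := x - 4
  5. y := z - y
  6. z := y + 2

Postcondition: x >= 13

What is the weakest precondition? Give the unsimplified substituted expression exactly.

post: x >= 13
stmt 6: z := y + 2  -- replace 0 occurrence(s) of z with (y + 2)
  => x >= 13
stmt 5: y := z - y  -- replace 0 occurrence(s) of y with (z - y)
  => x >= 13
stmt 4: z := x - 4  -- replace 0 occurrence(s) of z with (x - 4)
  => x >= 13
stmt 3: z := x + y  -- replace 0 occurrence(s) of z with (x + y)
  => x >= 13
stmt 2: x := x + y  -- replace 1 occurrence(s) of x with (x + y)
  => ( x + y ) >= 13
stmt 1: x := 3 + 6  -- replace 1 occurrence(s) of x with (3 + 6)
  => ( ( 3 + 6 ) + y ) >= 13

Answer: ( ( 3 + 6 ) + y ) >= 13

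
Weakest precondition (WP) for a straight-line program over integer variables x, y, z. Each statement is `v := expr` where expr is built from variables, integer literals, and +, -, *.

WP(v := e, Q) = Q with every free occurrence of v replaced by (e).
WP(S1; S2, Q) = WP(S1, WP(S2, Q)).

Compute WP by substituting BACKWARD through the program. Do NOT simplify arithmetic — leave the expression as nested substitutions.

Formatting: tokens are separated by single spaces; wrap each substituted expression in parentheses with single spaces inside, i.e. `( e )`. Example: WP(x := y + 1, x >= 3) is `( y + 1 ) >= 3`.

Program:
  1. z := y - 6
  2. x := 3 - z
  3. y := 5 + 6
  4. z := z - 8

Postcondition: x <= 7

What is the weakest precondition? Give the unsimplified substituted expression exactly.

post: x <= 7
stmt 4: z := z - 8  -- replace 0 occurrence(s) of z with (z - 8)
  => x <= 7
stmt 3: y := 5 + 6  -- replace 0 occurrence(s) of y with (5 + 6)
  => x <= 7
stmt 2: x := 3 - z  -- replace 1 occurrence(s) of x with (3 - z)
  => ( 3 - z ) <= 7
stmt 1: z := y - 6  -- replace 1 occurrence(s) of z with (y - 6)
  => ( 3 - ( y - 6 ) ) <= 7

Answer: ( 3 - ( y - 6 ) ) <= 7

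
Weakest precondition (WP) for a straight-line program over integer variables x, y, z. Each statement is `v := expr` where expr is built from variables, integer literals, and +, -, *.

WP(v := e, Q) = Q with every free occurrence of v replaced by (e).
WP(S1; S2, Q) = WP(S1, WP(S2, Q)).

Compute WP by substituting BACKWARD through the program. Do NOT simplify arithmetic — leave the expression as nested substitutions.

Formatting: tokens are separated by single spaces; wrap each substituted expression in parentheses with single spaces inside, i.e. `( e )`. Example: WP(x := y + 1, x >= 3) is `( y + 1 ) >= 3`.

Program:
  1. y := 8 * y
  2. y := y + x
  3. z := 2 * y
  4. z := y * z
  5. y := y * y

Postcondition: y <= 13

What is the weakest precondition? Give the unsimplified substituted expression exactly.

post: y <= 13
stmt 5: y := y * y  -- replace 1 occurrence(s) of y with (y * y)
  => ( y * y ) <= 13
stmt 4: z := y * z  -- replace 0 occurrence(s) of z with (y * z)
  => ( y * y ) <= 13
stmt 3: z := 2 * y  -- replace 0 occurrence(s) of z with (2 * y)
  => ( y * y ) <= 13
stmt 2: y := y + x  -- replace 2 occurrence(s) of y with (y + x)
  => ( ( y + x ) * ( y + x ) ) <= 13
stmt 1: y := 8 * y  -- replace 2 occurrence(s) of y with (8 * y)
  => ( ( ( 8 * y ) + x ) * ( ( 8 * y ) + x ) ) <= 13

Answer: ( ( ( 8 * y ) + x ) * ( ( 8 * y ) + x ) ) <= 13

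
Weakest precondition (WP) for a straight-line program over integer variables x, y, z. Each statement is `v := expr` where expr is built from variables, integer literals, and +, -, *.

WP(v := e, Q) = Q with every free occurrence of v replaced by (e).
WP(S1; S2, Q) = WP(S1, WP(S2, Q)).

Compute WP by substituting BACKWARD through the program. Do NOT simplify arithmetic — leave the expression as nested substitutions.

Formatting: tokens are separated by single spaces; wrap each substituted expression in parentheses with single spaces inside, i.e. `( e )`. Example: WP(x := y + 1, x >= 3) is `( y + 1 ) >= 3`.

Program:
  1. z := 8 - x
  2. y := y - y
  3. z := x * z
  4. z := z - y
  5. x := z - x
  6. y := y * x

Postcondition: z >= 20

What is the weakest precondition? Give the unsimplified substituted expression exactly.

post: z >= 20
stmt 6: y := y * x  -- replace 0 occurrence(s) of y with (y * x)
  => z >= 20
stmt 5: x := z - x  -- replace 0 occurrence(s) of x with (z - x)
  => z >= 20
stmt 4: z := z - y  -- replace 1 occurrence(s) of z with (z - y)
  => ( z - y ) >= 20
stmt 3: z := x * z  -- replace 1 occurrence(s) of z with (x * z)
  => ( ( x * z ) - y ) >= 20
stmt 2: y := y - y  -- replace 1 occurrence(s) of y with (y - y)
  => ( ( x * z ) - ( y - y ) ) >= 20
stmt 1: z := 8 - x  -- replace 1 occurrence(s) of z with (8 - x)
  => ( ( x * ( 8 - x ) ) - ( y - y ) ) >= 20

Answer: ( ( x * ( 8 - x ) ) - ( y - y ) ) >= 20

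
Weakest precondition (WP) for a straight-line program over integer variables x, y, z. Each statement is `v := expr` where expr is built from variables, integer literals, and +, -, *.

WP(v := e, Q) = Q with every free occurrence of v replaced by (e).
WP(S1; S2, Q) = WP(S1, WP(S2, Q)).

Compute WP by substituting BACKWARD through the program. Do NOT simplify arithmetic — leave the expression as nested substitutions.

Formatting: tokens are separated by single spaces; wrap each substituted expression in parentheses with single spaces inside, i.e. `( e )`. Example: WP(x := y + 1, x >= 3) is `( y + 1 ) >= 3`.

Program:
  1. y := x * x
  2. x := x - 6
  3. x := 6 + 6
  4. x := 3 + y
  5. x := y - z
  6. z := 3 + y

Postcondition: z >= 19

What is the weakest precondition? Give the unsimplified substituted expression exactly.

Answer: ( 3 + ( x * x ) ) >= 19

Derivation:
post: z >= 19
stmt 6: z := 3 + y  -- replace 1 occurrence(s) of z with (3 + y)
  => ( 3 + y ) >= 19
stmt 5: x := y - z  -- replace 0 occurrence(s) of x with (y - z)
  => ( 3 + y ) >= 19
stmt 4: x := 3 + y  -- replace 0 occurrence(s) of x with (3 + y)
  => ( 3 + y ) >= 19
stmt 3: x := 6 + 6  -- replace 0 occurrence(s) of x with (6 + 6)
  => ( 3 + y ) >= 19
stmt 2: x := x - 6  -- replace 0 occurrence(s) of x with (x - 6)
  => ( 3 + y ) >= 19
stmt 1: y := x * x  -- replace 1 occurrence(s) of y with (x * x)
  => ( 3 + ( x * x ) ) >= 19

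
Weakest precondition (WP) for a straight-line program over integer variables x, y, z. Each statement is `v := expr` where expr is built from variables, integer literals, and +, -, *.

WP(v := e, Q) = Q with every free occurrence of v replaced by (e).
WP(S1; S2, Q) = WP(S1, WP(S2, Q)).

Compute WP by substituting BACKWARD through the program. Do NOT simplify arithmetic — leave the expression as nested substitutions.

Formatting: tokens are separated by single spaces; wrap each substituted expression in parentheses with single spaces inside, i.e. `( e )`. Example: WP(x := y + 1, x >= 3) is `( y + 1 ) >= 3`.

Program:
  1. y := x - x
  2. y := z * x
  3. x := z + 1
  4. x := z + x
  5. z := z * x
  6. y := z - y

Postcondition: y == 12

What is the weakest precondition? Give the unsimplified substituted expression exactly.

Answer: ( ( z * ( z + ( z + 1 ) ) ) - ( z * x ) ) == 12

Derivation:
post: y == 12
stmt 6: y := z - y  -- replace 1 occurrence(s) of y with (z - y)
  => ( z - y ) == 12
stmt 5: z := z * x  -- replace 1 occurrence(s) of z with (z * x)
  => ( ( z * x ) - y ) == 12
stmt 4: x := z + x  -- replace 1 occurrence(s) of x with (z + x)
  => ( ( z * ( z + x ) ) - y ) == 12
stmt 3: x := z + 1  -- replace 1 occurrence(s) of x with (z + 1)
  => ( ( z * ( z + ( z + 1 ) ) ) - y ) == 12
stmt 2: y := z * x  -- replace 1 occurrence(s) of y with (z * x)
  => ( ( z * ( z + ( z + 1 ) ) ) - ( z * x ) ) == 12
stmt 1: y := x - x  -- replace 0 occurrence(s) of y with (x - x)
  => ( ( z * ( z + ( z + 1 ) ) ) - ( z * x ) ) == 12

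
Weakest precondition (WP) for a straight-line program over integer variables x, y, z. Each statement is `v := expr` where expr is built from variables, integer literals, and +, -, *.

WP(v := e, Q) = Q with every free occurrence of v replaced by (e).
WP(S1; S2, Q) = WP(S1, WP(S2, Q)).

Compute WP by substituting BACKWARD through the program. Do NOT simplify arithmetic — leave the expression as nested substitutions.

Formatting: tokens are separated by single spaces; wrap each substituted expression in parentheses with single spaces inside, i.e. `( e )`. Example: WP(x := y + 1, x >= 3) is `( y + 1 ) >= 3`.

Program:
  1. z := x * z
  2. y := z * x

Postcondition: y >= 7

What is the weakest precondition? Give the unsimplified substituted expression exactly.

Answer: ( ( x * z ) * x ) >= 7

Derivation:
post: y >= 7
stmt 2: y := z * x  -- replace 1 occurrence(s) of y with (z * x)
  => ( z * x ) >= 7
stmt 1: z := x * z  -- replace 1 occurrence(s) of z with (x * z)
  => ( ( x * z ) * x ) >= 7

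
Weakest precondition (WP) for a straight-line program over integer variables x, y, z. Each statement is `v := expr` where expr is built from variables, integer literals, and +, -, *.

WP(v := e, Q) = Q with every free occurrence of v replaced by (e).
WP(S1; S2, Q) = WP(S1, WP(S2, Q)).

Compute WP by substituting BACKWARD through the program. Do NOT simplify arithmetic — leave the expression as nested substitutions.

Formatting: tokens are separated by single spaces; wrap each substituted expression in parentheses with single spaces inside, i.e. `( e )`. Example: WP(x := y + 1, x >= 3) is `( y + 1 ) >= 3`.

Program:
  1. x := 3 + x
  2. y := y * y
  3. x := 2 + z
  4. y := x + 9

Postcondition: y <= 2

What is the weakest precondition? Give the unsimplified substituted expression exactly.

post: y <= 2
stmt 4: y := x + 9  -- replace 1 occurrence(s) of y with (x + 9)
  => ( x + 9 ) <= 2
stmt 3: x := 2 + z  -- replace 1 occurrence(s) of x with (2 + z)
  => ( ( 2 + z ) + 9 ) <= 2
stmt 2: y := y * y  -- replace 0 occurrence(s) of y with (y * y)
  => ( ( 2 + z ) + 9 ) <= 2
stmt 1: x := 3 + x  -- replace 0 occurrence(s) of x with (3 + x)
  => ( ( 2 + z ) + 9 ) <= 2

Answer: ( ( 2 + z ) + 9 ) <= 2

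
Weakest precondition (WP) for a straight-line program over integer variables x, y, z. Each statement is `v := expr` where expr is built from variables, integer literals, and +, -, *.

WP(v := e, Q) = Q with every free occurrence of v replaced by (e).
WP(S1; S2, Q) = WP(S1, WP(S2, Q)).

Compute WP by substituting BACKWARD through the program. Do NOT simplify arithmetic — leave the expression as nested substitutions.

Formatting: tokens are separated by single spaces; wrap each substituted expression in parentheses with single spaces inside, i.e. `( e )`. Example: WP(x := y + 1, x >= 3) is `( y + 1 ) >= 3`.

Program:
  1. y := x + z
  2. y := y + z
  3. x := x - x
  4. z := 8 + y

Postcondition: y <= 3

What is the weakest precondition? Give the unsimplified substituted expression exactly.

post: y <= 3
stmt 4: z := 8 + y  -- replace 0 occurrence(s) of z with (8 + y)
  => y <= 3
stmt 3: x := x - x  -- replace 0 occurrence(s) of x with (x - x)
  => y <= 3
stmt 2: y := y + z  -- replace 1 occurrence(s) of y with (y + z)
  => ( y + z ) <= 3
stmt 1: y := x + z  -- replace 1 occurrence(s) of y with (x + z)
  => ( ( x + z ) + z ) <= 3

Answer: ( ( x + z ) + z ) <= 3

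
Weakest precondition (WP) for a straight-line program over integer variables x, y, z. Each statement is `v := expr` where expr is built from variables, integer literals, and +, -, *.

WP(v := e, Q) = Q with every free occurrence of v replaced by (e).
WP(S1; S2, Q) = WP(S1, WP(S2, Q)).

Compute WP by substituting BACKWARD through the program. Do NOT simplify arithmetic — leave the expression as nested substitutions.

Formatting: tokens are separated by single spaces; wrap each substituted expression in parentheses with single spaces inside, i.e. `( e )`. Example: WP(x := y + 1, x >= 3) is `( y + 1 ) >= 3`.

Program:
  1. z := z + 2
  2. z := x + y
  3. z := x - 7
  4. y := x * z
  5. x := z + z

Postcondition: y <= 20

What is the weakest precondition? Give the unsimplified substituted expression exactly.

post: y <= 20
stmt 5: x := z + z  -- replace 0 occurrence(s) of x with (z + z)
  => y <= 20
stmt 4: y := x * z  -- replace 1 occurrence(s) of y with (x * z)
  => ( x * z ) <= 20
stmt 3: z := x - 7  -- replace 1 occurrence(s) of z with (x - 7)
  => ( x * ( x - 7 ) ) <= 20
stmt 2: z := x + y  -- replace 0 occurrence(s) of z with (x + y)
  => ( x * ( x - 7 ) ) <= 20
stmt 1: z := z + 2  -- replace 0 occurrence(s) of z with (z + 2)
  => ( x * ( x - 7 ) ) <= 20

Answer: ( x * ( x - 7 ) ) <= 20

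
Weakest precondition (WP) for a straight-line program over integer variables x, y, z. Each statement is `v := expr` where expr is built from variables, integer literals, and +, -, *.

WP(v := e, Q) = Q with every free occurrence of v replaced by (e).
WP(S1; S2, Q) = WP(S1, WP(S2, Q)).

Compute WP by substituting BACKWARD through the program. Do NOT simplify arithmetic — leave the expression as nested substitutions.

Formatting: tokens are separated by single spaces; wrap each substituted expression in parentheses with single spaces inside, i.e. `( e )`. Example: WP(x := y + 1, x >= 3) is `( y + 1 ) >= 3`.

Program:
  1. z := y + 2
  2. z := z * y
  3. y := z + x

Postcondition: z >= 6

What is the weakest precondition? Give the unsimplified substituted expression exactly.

post: z >= 6
stmt 3: y := z + x  -- replace 0 occurrence(s) of y with (z + x)
  => z >= 6
stmt 2: z := z * y  -- replace 1 occurrence(s) of z with (z * y)
  => ( z * y ) >= 6
stmt 1: z := y + 2  -- replace 1 occurrence(s) of z with (y + 2)
  => ( ( y + 2 ) * y ) >= 6

Answer: ( ( y + 2 ) * y ) >= 6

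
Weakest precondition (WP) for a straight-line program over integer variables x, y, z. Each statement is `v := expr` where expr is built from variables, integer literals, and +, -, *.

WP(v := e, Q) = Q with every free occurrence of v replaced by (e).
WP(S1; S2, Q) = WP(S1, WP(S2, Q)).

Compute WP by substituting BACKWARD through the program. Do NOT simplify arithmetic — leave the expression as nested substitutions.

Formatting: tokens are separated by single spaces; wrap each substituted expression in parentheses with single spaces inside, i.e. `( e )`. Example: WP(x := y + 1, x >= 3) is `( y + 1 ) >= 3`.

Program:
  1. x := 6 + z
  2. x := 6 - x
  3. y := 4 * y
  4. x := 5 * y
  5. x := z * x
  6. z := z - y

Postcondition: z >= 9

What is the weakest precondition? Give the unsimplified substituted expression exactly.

post: z >= 9
stmt 6: z := z - y  -- replace 1 occurrence(s) of z with (z - y)
  => ( z - y ) >= 9
stmt 5: x := z * x  -- replace 0 occurrence(s) of x with (z * x)
  => ( z - y ) >= 9
stmt 4: x := 5 * y  -- replace 0 occurrence(s) of x with (5 * y)
  => ( z - y ) >= 9
stmt 3: y := 4 * y  -- replace 1 occurrence(s) of y with (4 * y)
  => ( z - ( 4 * y ) ) >= 9
stmt 2: x := 6 - x  -- replace 0 occurrence(s) of x with (6 - x)
  => ( z - ( 4 * y ) ) >= 9
stmt 1: x := 6 + z  -- replace 0 occurrence(s) of x with (6 + z)
  => ( z - ( 4 * y ) ) >= 9

Answer: ( z - ( 4 * y ) ) >= 9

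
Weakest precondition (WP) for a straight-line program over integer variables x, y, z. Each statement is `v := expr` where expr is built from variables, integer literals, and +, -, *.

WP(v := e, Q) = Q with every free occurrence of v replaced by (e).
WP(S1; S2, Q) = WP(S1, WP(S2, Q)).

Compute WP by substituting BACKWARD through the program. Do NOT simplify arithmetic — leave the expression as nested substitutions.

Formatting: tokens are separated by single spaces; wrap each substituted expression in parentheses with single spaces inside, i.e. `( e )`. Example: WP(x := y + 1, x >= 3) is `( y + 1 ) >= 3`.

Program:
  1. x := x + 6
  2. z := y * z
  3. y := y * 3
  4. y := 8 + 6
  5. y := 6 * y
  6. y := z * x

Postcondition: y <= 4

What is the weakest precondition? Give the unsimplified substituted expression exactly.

post: y <= 4
stmt 6: y := z * x  -- replace 1 occurrence(s) of y with (z * x)
  => ( z * x ) <= 4
stmt 5: y := 6 * y  -- replace 0 occurrence(s) of y with (6 * y)
  => ( z * x ) <= 4
stmt 4: y := 8 + 6  -- replace 0 occurrence(s) of y with (8 + 6)
  => ( z * x ) <= 4
stmt 3: y := y * 3  -- replace 0 occurrence(s) of y with (y * 3)
  => ( z * x ) <= 4
stmt 2: z := y * z  -- replace 1 occurrence(s) of z with (y * z)
  => ( ( y * z ) * x ) <= 4
stmt 1: x := x + 6  -- replace 1 occurrence(s) of x with (x + 6)
  => ( ( y * z ) * ( x + 6 ) ) <= 4

Answer: ( ( y * z ) * ( x + 6 ) ) <= 4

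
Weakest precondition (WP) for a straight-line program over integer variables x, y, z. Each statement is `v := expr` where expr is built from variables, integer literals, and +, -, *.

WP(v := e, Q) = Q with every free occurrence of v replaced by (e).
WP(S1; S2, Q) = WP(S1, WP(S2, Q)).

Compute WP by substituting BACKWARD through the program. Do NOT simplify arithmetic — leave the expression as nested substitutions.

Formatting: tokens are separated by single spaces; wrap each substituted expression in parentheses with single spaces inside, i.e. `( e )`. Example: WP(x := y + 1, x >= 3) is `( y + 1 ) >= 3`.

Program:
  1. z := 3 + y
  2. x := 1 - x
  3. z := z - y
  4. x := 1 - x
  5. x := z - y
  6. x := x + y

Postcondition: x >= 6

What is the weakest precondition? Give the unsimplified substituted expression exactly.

Answer: ( ( ( ( 3 + y ) - y ) - y ) + y ) >= 6

Derivation:
post: x >= 6
stmt 6: x := x + y  -- replace 1 occurrence(s) of x with (x + y)
  => ( x + y ) >= 6
stmt 5: x := z - y  -- replace 1 occurrence(s) of x with (z - y)
  => ( ( z - y ) + y ) >= 6
stmt 4: x := 1 - x  -- replace 0 occurrence(s) of x with (1 - x)
  => ( ( z - y ) + y ) >= 6
stmt 3: z := z - y  -- replace 1 occurrence(s) of z with (z - y)
  => ( ( ( z - y ) - y ) + y ) >= 6
stmt 2: x := 1 - x  -- replace 0 occurrence(s) of x with (1 - x)
  => ( ( ( z - y ) - y ) + y ) >= 6
stmt 1: z := 3 + y  -- replace 1 occurrence(s) of z with (3 + y)
  => ( ( ( ( 3 + y ) - y ) - y ) + y ) >= 6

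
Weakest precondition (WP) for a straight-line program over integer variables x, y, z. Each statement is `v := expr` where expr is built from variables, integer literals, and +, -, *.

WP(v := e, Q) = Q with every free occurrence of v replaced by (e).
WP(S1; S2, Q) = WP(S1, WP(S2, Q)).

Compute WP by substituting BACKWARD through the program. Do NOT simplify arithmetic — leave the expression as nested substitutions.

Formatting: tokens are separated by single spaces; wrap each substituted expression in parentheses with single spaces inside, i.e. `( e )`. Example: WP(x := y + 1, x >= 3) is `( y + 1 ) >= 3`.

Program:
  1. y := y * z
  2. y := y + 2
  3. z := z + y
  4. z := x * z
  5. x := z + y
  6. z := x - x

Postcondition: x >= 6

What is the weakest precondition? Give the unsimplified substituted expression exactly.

post: x >= 6
stmt 6: z := x - x  -- replace 0 occurrence(s) of z with (x - x)
  => x >= 6
stmt 5: x := z + y  -- replace 1 occurrence(s) of x with (z + y)
  => ( z + y ) >= 6
stmt 4: z := x * z  -- replace 1 occurrence(s) of z with (x * z)
  => ( ( x * z ) + y ) >= 6
stmt 3: z := z + y  -- replace 1 occurrence(s) of z with (z + y)
  => ( ( x * ( z + y ) ) + y ) >= 6
stmt 2: y := y + 2  -- replace 2 occurrence(s) of y with (y + 2)
  => ( ( x * ( z + ( y + 2 ) ) ) + ( y + 2 ) ) >= 6
stmt 1: y := y * z  -- replace 2 occurrence(s) of y with (y * z)
  => ( ( x * ( z + ( ( y * z ) + 2 ) ) ) + ( ( y * z ) + 2 ) ) >= 6

Answer: ( ( x * ( z + ( ( y * z ) + 2 ) ) ) + ( ( y * z ) + 2 ) ) >= 6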